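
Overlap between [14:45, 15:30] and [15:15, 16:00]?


15 minutes

Meeting A: 885-930 (in minutes from midnight)
Meeting B: 915-960
Overlap start = max(885, 915) = 915
Overlap end = min(930, 960) = 930
Overlap = max(0, 930 - 915) = 15 min


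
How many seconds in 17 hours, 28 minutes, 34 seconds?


62914 seconds

Hours: 17 × 3600 = 61200
Minutes: 28 × 60 = 1680
Seconds: 34
Total = 61200 + 1680 + 34 = 62914


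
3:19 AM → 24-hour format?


Input: 3:19 AM
AM hour stays: 3

03:19


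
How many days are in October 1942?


Month: October (month 10)
October has 31 days

31 days


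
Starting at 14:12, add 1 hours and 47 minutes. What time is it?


Start: 852 minutes from midnight
Add: 107 minutes
Total: 959 minutes
Hours: 959 ÷ 60 = 15 remainder 59

15:59


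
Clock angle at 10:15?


142.5°

Hour hand = 10×30 + 15×0.5 = 307.5°
Minute hand = 15×6 = 90°
Difference = |307.5 - 90| = 217.5°
Since > 180°: 360 - 217.5 = 142.5°


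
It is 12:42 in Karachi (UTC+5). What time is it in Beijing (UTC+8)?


15:42

Time difference = UTC+8 - UTC+5 = +3 hours
New hour = (12 + 3) mod 24
= 15 mod 24 = 15
Minutes unchanged → 15:42


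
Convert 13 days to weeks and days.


Weeks: 13 ÷ 7 = 1 remainder 6

1 weeks 6 days


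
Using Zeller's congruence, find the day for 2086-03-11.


Zeller's congruence:
q=11, m=3, k=86, j=20
h = (11 + ⌊13×4/5⌋ + 86 + ⌊86/4⌋ + ⌊20/4⌋ - 2×20) mod 7
= (11 + 10 + 86 + 21 + 5 - 40) mod 7
= 93 mod 7 = 2
h=2 → Monday

Monday


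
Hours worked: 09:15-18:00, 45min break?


8h 0m (480 minutes)

Total time = (18×60+0) - (9×60+15)
= 1080 - 555 = 525 min
Minus break: 525 - 45 = 480 min
= 8h 0m


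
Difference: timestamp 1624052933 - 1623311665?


Difference = 1624052933 - 1623311665 = 741268 seconds
In hours: 741268 / 3600 ≈ 205.9
In days: 741268 / 86400 ≈ 8.58

741268 seconds (205.9 hours / 8.58 days)


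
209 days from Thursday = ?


Wednesday

Start: Thursday (index 3)
(3 + 209) mod 7
= 212 mod 7
= 2
Index 2 → Wednesday


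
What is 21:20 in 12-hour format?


9:20 PM

Hour: 21
21 - 12 = 9 → PM


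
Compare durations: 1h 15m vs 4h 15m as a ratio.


5:17 (0.29)

Duration 1: 75 minutes
Duration 2: 255 minutes
Ratio = 75:255
GCD = 15
Simplified = 5:17
As a decimal: 5/17 ≈ 0.29


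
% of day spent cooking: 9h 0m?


Time: 540 minutes
Day: 1440 minutes
Percentage = (540/1440) × 100 = 37.5%

37.5%


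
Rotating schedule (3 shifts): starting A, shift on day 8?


Shift B

Shifts: A, B, C
Start: A (index 0)
Day 8: (0 + 8 - 1) mod 3
= 7 mod 3
= 1
Index 1 → shift B


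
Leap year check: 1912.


Yes

Rules: divisible by 4 AND (not by 100 OR by 400)
1912 ÷ 4 = 478 exactly → divisible by 4
1912 ÷ 100 = 19 remainder 12 → not divisible by 100
Divisible by 4 but not by 100 → leap year


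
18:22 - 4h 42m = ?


Start: 1102 minutes from midnight
Subtract: 282 minutes
Remaining: 1102 - 282 = 820
Hours: 13, Minutes: 40

13:40


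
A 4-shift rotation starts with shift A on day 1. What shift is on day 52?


Shift D

Shifts: A, B, C, D
Start: A (index 0)
Day 52: (0 + 52 - 1) mod 4
= 51 mod 4
= 3
Index 3 → shift D


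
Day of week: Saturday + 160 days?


Friday

Start: Saturday (index 5)
(5 + 160) mod 7
= 165 mod 7
= 4
Index 4 → Friday


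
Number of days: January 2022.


31 days

Month: January (month 1)
January has 31 days


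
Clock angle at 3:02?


Hour hand = 3×30 + 2×0.5 = 91.0°
Minute hand = 2×6 = 12°
Difference = |91.0 - 12| = 79.0°

79.0°


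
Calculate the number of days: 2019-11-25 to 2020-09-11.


291 days

From November 25, 2019 to September 11, 2020
Rest of November 2019: 30 - 25 = 5
Full months: December 31, January 31, February 2020 29, March 31, April 30, May 31, June 30, July 31, August 31
Days into September 2020: 11
Total = 5 + 31 + 31 + 29 + 31 + 30 + 31 + 30 + 31 + 31 + 11 = 291 days


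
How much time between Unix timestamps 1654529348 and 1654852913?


Difference = 1654852913 - 1654529348 = 323565 seconds
In hours: 323565 / 3600 ≈ 89.9
In days: 323565 / 86400 ≈ 3.74

323565 seconds (89.9 hours / 3.74 days)


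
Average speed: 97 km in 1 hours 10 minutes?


83.1 km/h

Distance: 97 km
Time: 1h 10m = 70 min = 70/60 = 7/6 hours
Speed = 97 ÷ (7/6) = 97 × 6 / 7 = 582/7 ≈ 83.1 km/h


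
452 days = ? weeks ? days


Weeks: 452 ÷ 7 = 64 remainder 4

64 weeks 4 days


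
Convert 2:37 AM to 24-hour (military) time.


02:37

Input: 2:37 AM
AM hour stays: 2


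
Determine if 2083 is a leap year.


No

Rules: divisible by 4 AND (not by 100 OR by 400)
2083 ÷ 4 = 520 remainder 3 → not divisible by 4
Not divisible by 4 → not a leap year


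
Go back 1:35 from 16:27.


Start: 987 minutes from midnight
Subtract: 95 minutes
Remaining: 987 - 95 = 892
Hours: 14, Minutes: 52

14:52


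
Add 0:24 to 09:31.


09:55

Start: 571 minutes from midnight
Add: 24 minutes
Total: 595 minutes
Hours: 595 ÷ 60 = 9 remainder 55


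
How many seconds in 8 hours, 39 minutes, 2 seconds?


31142 seconds

Hours: 8 × 3600 = 28800
Minutes: 39 × 60 = 2340
Seconds: 2
Total = 28800 + 2340 + 2 = 31142


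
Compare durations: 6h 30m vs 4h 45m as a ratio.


26:19 (1.37)

Duration 1: 390 minutes
Duration 2: 285 minutes
Ratio = 390:285
GCD = 15
Simplified = 26:19
As a decimal: 26/19 ≈ 1.37


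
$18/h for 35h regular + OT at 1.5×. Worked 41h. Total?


$792.00

Regular: 35h × $18 = $630.00
Overtime: 41 - 35 = 6h
OT pay: 6h × $18 × 1.5 = $162.00
Total = $630.00 + $162.00 = $792.00


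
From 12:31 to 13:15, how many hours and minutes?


0h 44m

End time in minutes: 13×60 + 15 = 795
Start time in minutes: 12×60 + 31 = 751
Difference = 795 - 751 = 44 minutes
= 0 hours 44 minutes


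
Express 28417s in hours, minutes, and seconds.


Hours: 28417 ÷ 3600 = 7 remainder 3217
Minutes: 3217 ÷ 60 = 53 remainder 37
Seconds: 37

7h 53m 37s


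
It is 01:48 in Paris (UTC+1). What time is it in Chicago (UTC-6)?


18:48 (previous day)

Time difference = UTC-6 - UTC+1 = -7 hours
New hour = (1 -7) mod 24
= -6 mod 24 = 18
Minutes unchanged → 18:48; -6 < 0 → previous day


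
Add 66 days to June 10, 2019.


August 15, 2019

Start: June 10, 2019
Add 66 days
June 10 → July 1: 30 - 10 + 1 = 21 days (66 - 21 = 45 left)
July 1 → August 1: 31 - 1 + 1 = 31 days (45 - 31 = 14 left)
August 1 + 14 = August 15, 2019


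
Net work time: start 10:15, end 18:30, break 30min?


Total time = (18×60+30) - (10×60+15)
= 1110 - 615 = 495 min
Minus break: 495 - 30 = 465 min
= 7h 45m

7h 45m (465 minutes)


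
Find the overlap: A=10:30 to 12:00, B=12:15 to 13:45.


0 minutes

Meeting A: 630-720 (in minutes from midnight)
Meeting B: 735-825
Overlap start = max(630, 735) = 735
Overlap end = min(720, 825) = 720
Overlap = max(0, 720 - 735) = 0 min


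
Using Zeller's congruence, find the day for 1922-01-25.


Zeller's congruence:
q=25, m=13, k=21, j=19
h = (25 + ⌊13×14/5⌋ + 21 + ⌊21/4⌋ + ⌊19/4⌋ - 2×19) mod 7
= (25 + 36 + 21 + 5 + 4 - 38) mod 7
= 53 mod 7 = 4
h=4 → Wednesday

Wednesday


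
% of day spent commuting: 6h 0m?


25.0%

Time: 360 minutes
Day: 1440 minutes
Percentage = (360/1440) × 100 = 25.0%


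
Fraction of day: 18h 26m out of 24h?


Total minutes: 18×60 + 26 = 1106
Day = 24×60 = 1440 minutes
Fraction = 1106/1440 ≈ 0.7681
As a percentage: 1106/1440 × 100 ≈ 76.81%

0.7681 (76.81%)


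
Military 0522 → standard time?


5:22 AM

Hour: 5
5 < 12 → AM


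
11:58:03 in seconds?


43083 seconds

Hours: 11 × 3600 = 39600
Minutes: 58 × 60 = 3480
Seconds: 3
Total = 39600 + 3480 + 3 = 43083


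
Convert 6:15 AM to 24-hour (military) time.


Input: 6:15 AM
AM hour stays: 6

06:15


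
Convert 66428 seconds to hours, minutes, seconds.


Hours: 66428 ÷ 3600 = 18 remainder 1628
Minutes: 1628 ÷ 60 = 27 remainder 8
Seconds: 8

18h 27m 8s


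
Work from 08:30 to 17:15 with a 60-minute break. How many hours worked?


7h 45m (465 minutes)

Total time = (17×60+15) - (8×60+30)
= 1035 - 510 = 525 min
Minus break: 525 - 60 = 465 min
= 7h 45m


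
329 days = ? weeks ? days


Weeks: 329 ÷ 7 = 47 remainder 0

47 weeks 0 days


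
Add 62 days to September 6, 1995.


November 7, 1995

Start: September 6, 1995
Add 62 days
September 6 → October 1: 30 - 6 + 1 = 25 days (62 - 25 = 37 left)
October 1 → November 1: 31 - 1 + 1 = 31 days (37 - 31 = 6 left)
November 1 + 6 = November 7, 1995


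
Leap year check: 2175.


Rules: divisible by 4 AND (not by 100 OR by 400)
2175 ÷ 4 = 543 remainder 3 → not divisible by 4
Not divisible by 4 → not a leap year

No


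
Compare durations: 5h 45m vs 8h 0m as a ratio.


23:32 (0.72)

Duration 1: 345 minutes
Duration 2: 480 minutes
Ratio = 345:480
GCD = 15
Simplified = 23:32
As a decimal: 23/32 ≈ 0.72


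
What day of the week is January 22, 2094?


Zeller's congruence:
q=22, m=13, k=93, j=20
h = (22 + ⌊13×14/5⌋ + 93 + ⌊93/4⌋ + ⌊20/4⌋ - 2×20) mod 7
= (22 + 36 + 93 + 23 + 5 - 40) mod 7
= 139 mod 7 = 6
h=6 → Friday

Friday


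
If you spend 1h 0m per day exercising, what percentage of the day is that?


4.2%

Time: 60 minutes
Day: 1440 minutes
Percentage = (60/1440) × 100 ≈ 4.2%


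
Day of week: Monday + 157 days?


Thursday

Start: Monday (index 0)
(0 + 157) mod 7
= 157 mod 7
= 3
Index 3 → Thursday


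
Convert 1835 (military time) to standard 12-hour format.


Hour: 18
18 - 12 = 6 → PM

6:35 PM


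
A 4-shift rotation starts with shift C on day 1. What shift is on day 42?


Shift D

Shifts: A, B, C, D
Start: C (index 2)
Day 42: (2 + 42 - 1) mod 4
= 43 mod 4
= 3
Index 3 → shift D


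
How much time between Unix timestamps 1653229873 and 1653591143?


361270 seconds (100.4 hours / 4.18 days)

Difference = 1653591143 - 1653229873 = 361270 seconds
In hours: 361270 / 3600 ≈ 100.4
In days: 361270 / 86400 ≈ 4.18


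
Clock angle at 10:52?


Hour hand = 10×30 + 52×0.5 = 326.0°
Minute hand = 52×6 = 312°
Difference = |326.0 - 312| = 14.0°

14.0°


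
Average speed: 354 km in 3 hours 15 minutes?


Distance: 354 km
Time: 3h 15m = 195 min = 195/60 = 13/4 hours
Speed = 354 ÷ (13/4) = 354 × 4 / 13 = 1416/13 ≈ 108.9 km/h

108.9 km/h


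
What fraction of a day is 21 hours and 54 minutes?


Total minutes: 21×60 + 54 = 1314
Day = 24×60 = 1440 minutes
Fraction = 1314/1440 = 0.9125
As a percentage: 1314/1440 × 100 = 91.25%

0.9125 (91.25%)


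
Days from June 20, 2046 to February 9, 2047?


From June 20, 2046 to February 9, 2047
Rest of June 2046: 30 - 20 = 10
Full months: July 31, August 31, September 30, October 31, November 30, December 31, January 31
Days into February 2047: 9
Total = 10 + 31 + 31 + 30 + 31 + 30 + 31 + 31 + 9 = 234 days

234 days


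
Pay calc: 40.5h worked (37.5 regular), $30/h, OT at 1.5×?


Regular: 37.5h × $30 = $1125.00
Overtime: 40.5 - 37.5 = 3.0h
OT pay: 3.0h × $30 × 1.5 = $135.00
Total = $1125.00 + $135.00 = $1260.00

$1260.00


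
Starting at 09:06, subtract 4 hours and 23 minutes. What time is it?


Start: 546 minutes from midnight
Subtract: 263 minutes
Remaining: 546 - 263 = 283
Hours: 4, Minutes: 43

04:43


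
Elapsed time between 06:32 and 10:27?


3h 55m

End time in minutes: 10×60 + 27 = 627
Start time in minutes: 6×60 + 32 = 392
Difference = 627 - 392 = 235 minutes
= 3 hours 55 minutes


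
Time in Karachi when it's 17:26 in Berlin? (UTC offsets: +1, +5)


Time difference = UTC+5 - UTC+1 = +4 hours
New hour = (17 + 4) mod 24
= 21 mod 24 = 21
Minutes unchanged → 21:26

21:26


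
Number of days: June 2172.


30 days

Month: June (month 6)
June has 30 days


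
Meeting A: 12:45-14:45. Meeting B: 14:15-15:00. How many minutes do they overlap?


Meeting A: 765-885 (in minutes from midnight)
Meeting B: 855-900
Overlap start = max(765, 855) = 855
Overlap end = min(885, 900) = 885
Overlap = max(0, 885 - 855) = 30 min

30 minutes


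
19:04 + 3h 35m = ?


Start: 1144 minutes from midnight
Add: 215 minutes
Total: 1359 minutes
Hours: 1359 ÷ 60 = 22 remainder 39

22:39


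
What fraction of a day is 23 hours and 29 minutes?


0.9785 (97.85%)

Total minutes: 23×60 + 29 = 1409
Day = 24×60 = 1440 minutes
Fraction = 1409/1440 ≈ 0.9785
As a percentage: 1409/1440 × 100 ≈ 97.85%


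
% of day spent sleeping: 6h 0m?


Time: 360 minutes
Day: 1440 minutes
Percentage = (360/1440) × 100 = 25.0%

25.0%


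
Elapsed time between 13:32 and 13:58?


0h 26m

End time in minutes: 13×60 + 58 = 838
Start time in minutes: 13×60 + 32 = 812
Difference = 838 - 812 = 26 minutes
= 0 hours 26 minutes


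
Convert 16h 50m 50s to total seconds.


60650 seconds

Hours: 16 × 3600 = 57600
Minutes: 50 × 60 = 3000
Seconds: 50
Total = 57600 + 3000 + 50 = 60650


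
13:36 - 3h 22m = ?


10:14

Start: 816 minutes from midnight
Subtract: 202 minutes
Remaining: 816 - 202 = 614
Hours: 10, Minutes: 14


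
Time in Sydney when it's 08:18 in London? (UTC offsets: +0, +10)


Time difference = UTC+10 - UTC+0 = +10 hours
New hour = (8 + 10) mod 24
= 18 mod 24 = 18
Minutes unchanged → 18:18

18:18


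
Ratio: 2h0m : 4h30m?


Duration 1: 120 minutes
Duration 2: 270 minutes
Ratio = 120:270
GCD = 30
Simplified = 4:9
As a decimal: 4/9 ≈ 0.44

4:9 (0.44)


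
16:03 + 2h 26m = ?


Start: 963 minutes from midnight
Add: 146 minutes
Total: 1109 minutes
Hours: 1109 ÷ 60 = 18 remainder 29

18:29


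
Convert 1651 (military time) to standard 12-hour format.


Hour: 16
16 - 12 = 4 → PM

4:51 PM


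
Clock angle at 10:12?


Hour hand = 10×30 + 12×0.5 = 306.0°
Minute hand = 12×6 = 72°
Difference = |306.0 - 72| = 234.0°
Since > 180°: 360 - 234.0 = 126.0°

126.0°


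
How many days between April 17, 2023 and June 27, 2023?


From April 17, 2023 to June 27, 2023
Rest of April 2023: 30 - 17 = 13
Full months: May 31
Days into June 2023: 27
Total = 13 + 31 + 27 = 71 days

71 days


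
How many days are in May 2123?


Month: May (month 5)
May has 31 days

31 days


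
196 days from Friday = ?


Friday

Start: Friday (index 4)
(4 + 196) mod 7
= 200 mod 7
= 4
Index 4 → Friday


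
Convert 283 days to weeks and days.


Weeks: 283 ÷ 7 = 40 remainder 3

40 weeks 3 days


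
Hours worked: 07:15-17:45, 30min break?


10h 0m (600 minutes)

Total time = (17×60+45) - (7×60+15)
= 1065 - 435 = 630 min
Minus break: 630 - 30 = 600 min
= 10h 0m


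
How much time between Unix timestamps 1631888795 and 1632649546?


Difference = 1632649546 - 1631888795 = 760751 seconds
In hours: 760751 / 3600 ≈ 211.3
In days: 760751 / 86400 ≈ 8.80

760751 seconds (211.3 hours / 8.80 days)


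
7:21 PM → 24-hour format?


Input: 7:21 PM
PM: 7 + 12 = 19

19:21


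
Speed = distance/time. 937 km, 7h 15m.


Distance: 937 km
Time: 7h 15m = 435 min = 435/60 = 29/4 hours
Speed = 937 ÷ (29/4) = 937 × 4 / 29 = 3748/29 ≈ 129.2 km/h

129.2 km/h


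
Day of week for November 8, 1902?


Saturday

Zeller's congruence:
q=8, m=11, k=2, j=19
h = (8 + ⌊13×12/5⌋ + 2 + ⌊2/4⌋ + ⌊19/4⌋ - 2×19) mod 7
= (8 + 31 + 2 + 0 + 4 - 38) mod 7
= 7 mod 7 = 0
h=0 → Saturday


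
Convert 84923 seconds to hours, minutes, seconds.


23h 35m 23s

Hours: 84923 ÷ 3600 = 23 remainder 2123
Minutes: 2123 ÷ 60 = 35 remainder 23
Seconds: 23


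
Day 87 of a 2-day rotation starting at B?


Shift B

Shifts: A, B
Start: B (index 1)
Day 87: (1 + 87 - 1) mod 2
= 87 mod 2
= 1
Index 1 → shift B


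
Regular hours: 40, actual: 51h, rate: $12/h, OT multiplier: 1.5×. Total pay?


Regular: 40h × $12 = $480.00
Overtime: 51 - 40 = 11h
OT pay: 11h × $12 × 1.5 = $198.00
Total = $480.00 + $198.00 = $678.00

$678.00


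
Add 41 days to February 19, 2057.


Start: February 19, 2057
Add 41 days
February 19 → March 1: 28 - 19 + 1 = 10 days (41 - 10 = 31 left)
March 1 → April 1: 31 - 1 + 1 = 31 days (31 - 31 = 0 left)
Land exactly on April 1, 2057

April 1, 2057


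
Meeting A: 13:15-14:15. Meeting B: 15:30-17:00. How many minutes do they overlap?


0 minutes

Meeting A: 795-855 (in minutes from midnight)
Meeting B: 930-1020
Overlap start = max(795, 930) = 930
Overlap end = min(855, 1020) = 855
Overlap = max(0, 855 - 930) = 0 min


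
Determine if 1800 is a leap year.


No

Rules: divisible by 4 AND (not by 100 OR by 400)
1800 ÷ 4 = 450 exactly → divisible by 4
1800 ÷ 100 = 18 exactly → divisible by 100
1800 ÷ 400 = 4 remainder 200 → not divisible by 400
Divisible by 100 but not by 400 → not a leap year


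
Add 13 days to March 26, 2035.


April 8, 2035

Start: March 26, 2035
Add 13 days
March 26 → April 1: 31 - 26 + 1 = 6 days (13 - 6 = 7 left)
April 1 + 7 = April 8, 2035


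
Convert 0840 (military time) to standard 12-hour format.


Hour: 8
8 < 12 → AM

8:40 AM


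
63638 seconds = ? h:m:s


Hours: 63638 ÷ 3600 = 17 remainder 2438
Minutes: 2438 ÷ 60 = 40 remainder 38
Seconds: 38

17h 40m 38s


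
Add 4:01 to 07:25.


Start: 445 minutes from midnight
Add: 241 minutes
Total: 686 minutes
Hours: 686 ÷ 60 = 11 remainder 26

11:26


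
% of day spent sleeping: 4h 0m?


Time: 240 minutes
Day: 1440 minutes
Percentage = (240/1440) × 100 ≈ 16.7%

16.7%


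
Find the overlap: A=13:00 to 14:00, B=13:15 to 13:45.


30 minutes

Meeting A: 780-840 (in minutes from midnight)
Meeting B: 795-825
Overlap start = max(780, 795) = 795
Overlap end = min(840, 825) = 825
Overlap = max(0, 825 - 795) = 30 min


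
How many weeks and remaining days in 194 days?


Weeks: 194 ÷ 7 = 27 remainder 5

27 weeks 5 days


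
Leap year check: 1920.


Rules: divisible by 4 AND (not by 100 OR by 400)
1920 ÷ 4 = 480 exactly → divisible by 4
1920 ÷ 100 = 19 remainder 20 → not divisible by 100
Divisible by 4 but not by 100 → leap year

Yes


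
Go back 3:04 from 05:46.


02:42

Start: 346 minutes from midnight
Subtract: 184 minutes
Remaining: 346 - 184 = 162
Hours: 2, Minutes: 42


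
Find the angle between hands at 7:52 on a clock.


76.0°

Hour hand = 7×30 + 52×0.5 = 236.0°
Minute hand = 52×6 = 312°
Difference = |236.0 - 312| = 76.0°


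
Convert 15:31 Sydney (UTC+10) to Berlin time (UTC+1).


Time difference = UTC+1 - UTC+10 = -9 hours
New hour = (15 -9) mod 24
= 6 mod 24 = 6
Minutes unchanged → 06:31

06:31


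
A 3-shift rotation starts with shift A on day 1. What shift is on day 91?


Shift A

Shifts: A, B, C
Start: A (index 0)
Day 91: (0 + 91 - 1) mod 3
= 90 mod 3
= 0
Index 0 → shift A


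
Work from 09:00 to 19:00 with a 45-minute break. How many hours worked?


9h 15m (555 minutes)

Total time = (19×60+0) - (9×60+0)
= 1140 - 540 = 600 min
Minus break: 600 - 45 = 555 min
= 9h 15m


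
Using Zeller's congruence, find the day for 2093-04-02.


Zeller's congruence:
q=2, m=4, k=93, j=20
h = (2 + ⌊13×5/5⌋ + 93 + ⌊93/4⌋ + ⌊20/4⌋ - 2×20) mod 7
= (2 + 13 + 93 + 23 + 5 - 40) mod 7
= 96 mod 7 = 5
h=5 → Thursday

Thursday


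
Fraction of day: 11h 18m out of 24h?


Total minutes: 11×60 + 18 = 678
Day = 24×60 = 1440 minutes
Fraction = 678/1440 ≈ 0.4708
As a percentage: 678/1440 × 100 ≈ 47.08%

0.4708 (47.08%)


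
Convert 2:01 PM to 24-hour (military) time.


14:01

Input: 2:01 PM
PM: 2 + 12 = 14


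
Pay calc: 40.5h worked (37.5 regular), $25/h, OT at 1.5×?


Regular: 37.5h × $25 = $937.50
Overtime: 40.5 - 37.5 = 3.0h
OT pay: 3.0h × $25 × 1.5 = $112.50
Total = $937.50 + $112.50 = $1050.00

$1050.00


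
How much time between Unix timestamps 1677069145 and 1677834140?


764995 seconds (212.5 hours / 8.85 days)

Difference = 1677834140 - 1677069145 = 764995 seconds
In hours: 764995 / 3600 ≈ 212.5
In days: 764995 / 86400 ≈ 8.85


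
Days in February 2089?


Month: February (month 2)
February: 28 or 29 (leap year)
2089 leap year? No

28 days


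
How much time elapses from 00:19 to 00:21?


0h 2m

End time in minutes: 0×60 + 21 = 21
Start time in minutes: 0×60 + 19 = 19
Difference = 21 - 19 = 2 minutes
= 0 hours 2 minutes


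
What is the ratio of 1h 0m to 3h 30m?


2:7 (0.29)

Duration 1: 60 minutes
Duration 2: 210 minutes
Ratio = 60:210
GCD = 30
Simplified = 2:7
As a decimal: 2/7 ≈ 0.29


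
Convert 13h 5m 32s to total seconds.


47132 seconds

Hours: 13 × 3600 = 46800
Minutes: 5 × 60 = 300
Seconds: 32
Total = 46800 + 300 + 32 = 47132


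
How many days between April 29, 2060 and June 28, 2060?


From April 29, 2060 to June 28, 2060
Rest of April 2060: 30 - 29 = 1
Full months: May 31
Days into June 2060: 28
Total = 1 + 31 + 28 = 60 days

60 days


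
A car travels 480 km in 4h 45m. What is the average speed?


Distance: 480 km
Time: 4h 45m = 285 min = 285/60 = 19/4 hours
Speed = 480 ÷ (19/4) = 480 × 4 / 19 = 1920/19 ≈ 101.1 km/h

101.1 km/h


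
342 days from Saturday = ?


Start: Saturday (index 5)
(5 + 342) mod 7
= 347 mod 7
= 4
Index 4 → Friday

Friday


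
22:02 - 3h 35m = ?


Start: 1322 minutes from midnight
Subtract: 215 minutes
Remaining: 1322 - 215 = 1107
Hours: 18, Minutes: 27

18:27


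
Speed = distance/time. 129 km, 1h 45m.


Distance: 129 km
Time: 1h 45m = 105 min = 105/60 = 7/4 hours
Speed = 129 ÷ (7/4) = 129 × 4 / 7 = 516/7 ≈ 73.7 km/h

73.7 km/h


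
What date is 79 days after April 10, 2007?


Start: April 10, 2007
Add 79 days
April 10 → May 1: 30 - 10 + 1 = 21 days (79 - 21 = 58 left)
May 1 → June 1: 31 - 1 + 1 = 31 days (58 - 31 = 27 left)
June 1 + 27 = June 28, 2007

June 28, 2007


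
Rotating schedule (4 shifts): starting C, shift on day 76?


Shifts: A, B, C, D
Start: C (index 2)
Day 76: (2 + 76 - 1) mod 4
= 77 mod 4
= 1
Index 1 → shift B

Shift B


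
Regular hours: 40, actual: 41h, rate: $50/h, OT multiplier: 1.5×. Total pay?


Regular: 40h × $50 = $2000.00
Overtime: 41 - 40 = 1h
OT pay: 1h × $50 × 1.5 = $75.00
Total = $2000.00 + $75.00 = $2075.00

$2075.00


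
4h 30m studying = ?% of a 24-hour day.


18.8%

Time: 270 minutes
Day: 1440 minutes
Percentage = (270/1440) × 100 ≈ 18.8%


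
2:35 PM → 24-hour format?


Input: 2:35 PM
PM: 2 + 12 = 14

14:35


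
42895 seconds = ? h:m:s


11h 54m 55s

Hours: 42895 ÷ 3600 = 11 remainder 3295
Minutes: 3295 ÷ 60 = 54 remainder 55
Seconds: 55


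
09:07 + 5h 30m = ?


14:37

Start: 547 minutes from midnight
Add: 330 minutes
Total: 877 minutes
Hours: 877 ÷ 60 = 14 remainder 37


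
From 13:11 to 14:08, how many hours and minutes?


End time in minutes: 14×60 + 8 = 848
Start time in minutes: 13×60 + 11 = 791
Difference = 848 - 791 = 57 minutes
= 0 hours 57 minutes

0h 57m


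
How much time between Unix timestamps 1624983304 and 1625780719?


Difference = 1625780719 - 1624983304 = 797415 seconds
In hours: 797415 / 3600 ≈ 221.5
In days: 797415 / 86400 ≈ 9.23

797415 seconds (221.5 hours / 9.23 days)


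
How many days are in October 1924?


31 days

Month: October (month 10)
October has 31 days


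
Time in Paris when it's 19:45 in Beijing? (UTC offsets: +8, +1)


Time difference = UTC+1 - UTC+8 = -7 hours
New hour = (19 -7) mod 24
= 12 mod 24 = 12
Minutes unchanged → 12:45

12:45


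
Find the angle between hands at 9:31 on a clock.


99.5°

Hour hand = 9×30 + 31×0.5 = 285.5°
Minute hand = 31×6 = 186°
Difference = |285.5 - 186| = 99.5°


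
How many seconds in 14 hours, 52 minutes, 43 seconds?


Hours: 14 × 3600 = 50400
Minutes: 52 × 60 = 3120
Seconds: 43
Total = 50400 + 3120 + 43 = 53563

53563 seconds


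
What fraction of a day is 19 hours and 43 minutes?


0.8215 (82.15%)

Total minutes: 19×60 + 43 = 1183
Day = 24×60 = 1440 minutes
Fraction = 1183/1440 ≈ 0.8215
As a percentage: 1183/1440 × 100 ≈ 82.15%


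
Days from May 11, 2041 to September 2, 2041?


114 days

From May 11, 2041 to September 2, 2041
Rest of May 2041: 31 - 11 = 20
Full months: June 30, July 31, August 31
Days into September 2041: 2
Total = 20 + 30 + 31 + 31 + 2 = 114 days


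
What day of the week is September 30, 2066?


Zeller's congruence:
q=30, m=9, k=66, j=20
h = (30 + ⌊13×10/5⌋ + 66 + ⌊66/4⌋ + ⌊20/4⌋ - 2×20) mod 7
= (30 + 26 + 66 + 16 + 5 - 40) mod 7
= 103 mod 7 = 5
h=5 → Thursday

Thursday


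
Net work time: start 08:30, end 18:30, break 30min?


9h 30m (570 minutes)

Total time = (18×60+30) - (8×60+30)
= 1110 - 510 = 600 min
Minus break: 600 - 30 = 570 min
= 9h 30m


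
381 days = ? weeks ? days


Weeks: 381 ÷ 7 = 54 remainder 3

54 weeks 3 days


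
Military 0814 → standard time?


Hour: 8
8 < 12 → AM

8:14 AM


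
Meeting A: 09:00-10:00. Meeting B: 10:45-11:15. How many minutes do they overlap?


Meeting A: 540-600 (in minutes from midnight)
Meeting B: 645-675
Overlap start = max(540, 645) = 645
Overlap end = min(600, 675) = 600
Overlap = max(0, 600 - 645) = 0 min

0 minutes


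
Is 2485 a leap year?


No

Rules: divisible by 4 AND (not by 100 OR by 400)
2485 ÷ 4 = 621 remainder 1 → not divisible by 4
Not divisible by 4 → not a leap year


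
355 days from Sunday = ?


Friday

Start: Sunday (index 6)
(6 + 355) mod 7
= 361 mod 7
= 4
Index 4 → Friday


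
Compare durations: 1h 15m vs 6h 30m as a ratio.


Duration 1: 75 minutes
Duration 2: 390 minutes
Ratio = 75:390
GCD = 15
Simplified = 5:26
As a decimal: 5/26 ≈ 0.19

5:26 (0.19)


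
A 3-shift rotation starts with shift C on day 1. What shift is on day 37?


Shift C

Shifts: A, B, C
Start: C (index 2)
Day 37: (2 + 37 - 1) mod 3
= 38 mod 3
= 2
Index 2 → shift C


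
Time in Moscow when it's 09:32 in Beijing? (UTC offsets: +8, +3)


04:32

Time difference = UTC+3 - UTC+8 = -5 hours
New hour = (9 -5) mod 24
= 4 mod 24 = 4
Minutes unchanged → 04:32


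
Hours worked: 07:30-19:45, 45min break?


Total time = (19×60+45) - (7×60+30)
= 1185 - 450 = 735 min
Minus break: 735 - 45 = 690 min
= 11h 30m

11h 30m (690 minutes)


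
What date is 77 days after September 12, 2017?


November 28, 2017

Start: September 12, 2017
Add 77 days
September 12 → October 1: 30 - 12 + 1 = 19 days (77 - 19 = 58 left)
October 1 → November 1: 31 - 1 + 1 = 31 days (58 - 31 = 27 left)
November 1 + 27 = November 28, 2017


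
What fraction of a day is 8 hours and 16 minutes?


0.3444 (34.44%)

Total minutes: 8×60 + 16 = 496
Day = 24×60 = 1440 minutes
Fraction = 496/1440 ≈ 0.3444
As a percentage: 496/1440 × 100 ≈ 34.44%


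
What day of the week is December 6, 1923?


Zeller's congruence:
q=6, m=12, k=23, j=19
h = (6 + ⌊13×13/5⌋ + 23 + ⌊23/4⌋ + ⌊19/4⌋ - 2×19) mod 7
= (6 + 33 + 23 + 5 + 4 - 38) mod 7
= 33 mod 7 = 5
h=5 → Thursday

Thursday


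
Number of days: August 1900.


31 days

Month: August (month 8)
August has 31 days


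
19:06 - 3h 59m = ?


15:07

Start: 1146 minutes from midnight
Subtract: 239 minutes
Remaining: 1146 - 239 = 907
Hours: 15, Minutes: 7


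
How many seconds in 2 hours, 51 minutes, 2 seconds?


Hours: 2 × 3600 = 7200
Minutes: 51 × 60 = 3060
Seconds: 2
Total = 7200 + 3060 + 2 = 10262

10262 seconds


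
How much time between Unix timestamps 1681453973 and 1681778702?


324729 seconds (90.2 hours / 3.76 days)

Difference = 1681778702 - 1681453973 = 324729 seconds
In hours: 324729 / 3600 ≈ 90.2
In days: 324729 / 86400 ≈ 3.76


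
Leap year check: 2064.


Rules: divisible by 4 AND (not by 100 OR by 400)
2064 ÷ 4 = 516 exactly → divisible by 4
2064 ÷ 100 = 20 remainder 64 → not divisible by 100
Divisible by 4 but not by 100 → leap year

Yes


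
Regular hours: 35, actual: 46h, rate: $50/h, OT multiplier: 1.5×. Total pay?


Regular: 35h × $50 = $1750.00
Overtime: 46 - 35 = 11h
OT pay: 11h × $50 × 1.5 = $825.00
Total = $1750.00 + $825.00 = $2575.00

$2575.00


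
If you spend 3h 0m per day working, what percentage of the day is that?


12.5%

Time: 180 minutes
Day: 1440 minutes
Percentage = (180/1440) × 100 = 12.5%


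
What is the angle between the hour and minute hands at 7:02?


161.0°

Hour hand = 7×30 + 2×0.5 = 211.0°
Minute hand = 2×6 = 12°
Difference = |211.0 - 12| = 199.0°
Since > 180°: 360 - 199.0 = 161.0°


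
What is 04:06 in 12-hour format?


Hour: 4
4 < 12 → AM

4:06 AM


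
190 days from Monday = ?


Tuesday

Start: Monday (index 0)
(0 + 190) mod 7
= 190 mod 7
= 1
Index 1 → Tuesday


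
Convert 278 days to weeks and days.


39 weeks 5 days

Weeks: 278 ÷ 7 = 39 remainder 5


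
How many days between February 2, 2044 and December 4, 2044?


From February 2, 2044 to December 4, 2044
Rest of February 2044: 29 - 2 = 27
Full months: March 31, April 30, May 31, June 30, July 31, August 31, September 30, October 31, November 30
Days into December 2044: 4
Total = 27 + 31 + 30 + 31 + 30 + 31 + 31 + 30 + 31 + 30 + 4 = 306 days

306 days


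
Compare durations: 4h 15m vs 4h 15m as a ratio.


Duration 1: 255 minutes
Duration 2: 255 minutes
Ratio = 255:255
GCD = 255
Simplified = 1:1
As a decimal: 1/1 = 1.00

1:1 (1.00)


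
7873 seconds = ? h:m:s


Hours: 7873 ÷ 3600 = 2 remainder 673
Minutes: 673 ÷ 60 = 11 remainder 13
Seconds: 13

2h 11m 13s


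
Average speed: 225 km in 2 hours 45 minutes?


81.8 km/h

Distance: 225 km
Time: 2h 45m = 165 min = 165/60 = 11/4 hours
Speed = 225 ÷ (11/4) = 225 × 4 / 11 = 900/11 ≈ 81.8 km/h


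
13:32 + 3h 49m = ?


Start: 812 minutes from midnight
Add: 229 minutes
Total: 1041 minutes
Hours: 1041 ÷ 60 = 17 remainder 21

17:21


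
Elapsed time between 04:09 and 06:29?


2h 20m

End time in minutes: 6×60 + 29 = 389
Start time in minutes: 4×60 + 9 = 249
Difference = 389 - 249 = 140 minutes
= 2 hours 20 minutes


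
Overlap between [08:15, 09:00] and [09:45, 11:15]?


Meeting A: 495-540 (in minutes from midnight)
Meeting B: 585-675
Overlap start = max(495, 585) = 585
Overlap end = min(540, 675) = 540
Overlap = max(0, 540 - 585) = 0 min

0 minutes


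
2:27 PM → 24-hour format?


14:27

Input: 2:27 PM
PM: 2 + 12 = 14


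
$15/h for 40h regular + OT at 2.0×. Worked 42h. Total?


Regular: 40h × $15 = $600.00
Overtime: 42 - 40 = 2h
OT pay: 2h × $15 × 2.0 = $60.00
Total = $600.00 + $60.00 = $660.00

$660.00


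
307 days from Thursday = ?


Wednesday

Start: Thursday (index 3)
(3 + 307) mod 7
= 310 mod 7
= 2
Index 2 → Wednesday


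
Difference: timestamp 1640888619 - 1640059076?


Difference = 1640888619 - 1640059076 = 829543 seconds
In hours: 829543 / 3600 ≈ 230.4
In days: 829543 / 86400 ≈ 9.60

829543 seconds (230.4 hours / 9.60 days)


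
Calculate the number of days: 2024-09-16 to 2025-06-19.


276 days

From September 16, 2024 to June 19, 2025
Rest of September 2024: 30 - 16 = 14
Full months: October 31, November 30, December 31, January 31, February 2025 28, March 31, April 30, May 31
Days into June 2025: 19
Total = 14 + 31 + 30 + 31 + 31 + 28 + 31 + 30 + 31 + 19 = 276 days


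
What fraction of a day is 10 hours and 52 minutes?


0.4528 (45.28%)

Total minutes: 10×60 + 52 = 652
Day = 24×60 = 1440 minutes
Fraction = 652/1440 ≈ 0.4528
As a percentage: 652/1440 × 100 ≈ 45.28%


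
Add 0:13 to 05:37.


05:50

Start: 337 minutes from midnight
Add: 13 minutes
Total: 350 minutes
Hours: 350 ÷ 60 = 5 remainder 50


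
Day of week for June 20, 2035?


Wednesday

Zeller's congruence:
q=20, m=6, k=35, j=20
h = (20 + ⌊13×7/5⌋ + 35 + ⌊35/4⌋ + ⌊20/4⌋ - 2×20) mod 7
= (20 + 18 + 35 + 8 + 5 - 40) mod 7
= 46 mod 7 = 4
h=4 → Wednesday


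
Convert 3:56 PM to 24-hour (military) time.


15:56

Input: 3:56 PM
PM: 3 + 12 = 15


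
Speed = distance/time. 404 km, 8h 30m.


47.5 km/h

Distance: 404 km
Time: 8h 30m = 510 min = 510/60 = 17/2 hours
Speed = 404 ÷ (17/2) = 404 × 2 / 17 = 808/17 ≈ 47.5 km/h


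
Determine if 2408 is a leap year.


Rules: divisible by 4 AND (not by 100 OR by 400)
2408 ÷ 4 = 602 exactly → divisible by 4
2408 ÷ 100 = 24 remainder 8 → not divisible by 100
Divisible by 4 but not by 100 → leap year

Yes


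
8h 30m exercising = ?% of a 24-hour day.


Time: 510 minutes
Day: 1440 minutes
Percentage = (510/1440) × 100 ≈ 35.4%

35.4%


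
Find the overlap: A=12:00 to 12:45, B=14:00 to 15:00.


0 minutes

Meeting A: 720-765 (in minutes from midnight)
Meeting B: 840-900
Overlap start = max(720, 840) = 840
Overlap end = min(765, 900) = 765
Overlap = max(0, 765 - 840) = 0 min


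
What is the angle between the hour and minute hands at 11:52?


Hour hand = 11×30 + 52×0.5 = 356.0°
Minute hand = 52×6 = 312°
Difference = |356.0 - 312| = 44.0°

44.0°


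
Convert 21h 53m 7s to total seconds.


78787 seconds

Hours: 21 × 3600 = 75600
Minutes: 53 × 60 = 3180
Seconds: 7
Total = 75600 + 3180 + 7 = 78787


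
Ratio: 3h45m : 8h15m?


5:11 (0.45)

Duration 1: 225 minutes
Duration 2: 495 minutes
Ratio = 225:495
GCD = 45
Simplified = 5:11
As a decimal: 5/11 ≈ 0.45


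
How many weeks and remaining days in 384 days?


54 weeks 6 days

Weeks: 384 ÷ 7 = 54 remainder 6


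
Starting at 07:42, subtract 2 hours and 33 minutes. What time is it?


Start: 462 minutes from midnight
Subtract: 153 minutes
Remaining: 462 - 153 = 309
Hours: 5, Minutes: 9

05:09


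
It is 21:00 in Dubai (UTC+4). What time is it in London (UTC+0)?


17:00

Time difference = UTC+0 - UTC+4 = -4 hours
New hour = (21 -4) mod 24
= 17 mod 24 = 17
Minutes unchanged → 17:00


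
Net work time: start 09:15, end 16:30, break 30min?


6h 45m (405 minutes)

Total time = (16×60+30) - (9×60+15)
= 990 - 555 = 435 min
Minus break: 435 - 30 = 405 min
= 6h 45m


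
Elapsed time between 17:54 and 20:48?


End time in minutes: 20×60 + 48 = 1248
Start time in minutes: 17×60 + 54 = 1074
Difference = 1248 - 1074 = 174 minutes
= 2 hours 54 minutes

2h 54m


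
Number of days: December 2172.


Month: December (month 12)
December has 31 days

31 days


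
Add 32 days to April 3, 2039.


Start: April 3, 2039
Add 32 days
April 3 → May 1: 30 - 3 + 1 = 28 days (32 - 28 = 4 left)
May 1 + 4 = May 5, 2039

May 5, 2039


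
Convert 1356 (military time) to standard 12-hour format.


1:56 PM

Hour: 13
13 - 12 = 1 → PM


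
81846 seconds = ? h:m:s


Hours: 81846 ÷ 3600 = 22 remainder 2646
Minutes: 2646 ÷ 60 = 44 remainder 6
Seconds: 6

22h 44m 6s


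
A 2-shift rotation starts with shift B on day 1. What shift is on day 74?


Shifts: A, B
Start: B (index 1)
Day 74: (1 + 74 - 1) mod 2
= 74 mod 2
= 0
Index 0 → shift A

Shift A


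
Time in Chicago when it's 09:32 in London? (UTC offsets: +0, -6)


Time difference = UTC-6 - UTC+0 = -6 hours
New hour = (9 -6) mod 24
= 3 mod 24 = 3
Minutes unchanged → 03:32

03:32


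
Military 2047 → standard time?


8:47 PM

Hour: 20
20 - 12 = 8 → PM


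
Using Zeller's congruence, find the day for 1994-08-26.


Friday

Zeller's congruence:
q=26, m=8, k=94, j=19
h = (26 + ⌊13×9/5⌋ + 94 + ⌊94/4⌋ + ⌊19/4⌋ - 2×19) mod 7
= (26 + 23 + 94 + 23 + 4 - 38) mod 7
= 132 mod 7 = 6
h=6 → Friday


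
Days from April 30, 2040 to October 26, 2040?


179 days

From April 30, 2040 to October 26, 2040
Rest of April 2040: 30 - 30 = 0
Full months: May 31, June 30, July 31, August 31, September 30
Days into October 2040: 26
Total = 0 + 31 + 30 + 31 + 31 + 30 + 26 = 179 days


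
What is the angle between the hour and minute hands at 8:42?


9.0°

Hour hand = 8×30 + 42×0.5 = 261.0°
Minute hand = 42×6 = 252°
Difference = |261.0 - 252| = 9.0°


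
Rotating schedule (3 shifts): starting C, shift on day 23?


Shift A

Shifts: A, B, C
Start: C (index 2)
Day 23: (2 + 23 - 1) mod 3
= 24 mod 3
= 0
Index 0 → shift A


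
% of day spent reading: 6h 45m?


28.1%

Time: 405 minutes
Day: 1440 minutes
Percentage = (405/1440) × 100 ≈ 28.1%


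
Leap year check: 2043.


Rules: divisible by 4 AND (not by 100 OR by 400)
2043 ÷ 4 = 510 remainder 3 → not divisible by 4
Not divisible by 4 → not a leap year

No


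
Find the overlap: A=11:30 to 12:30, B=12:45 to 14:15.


Meeting A: 690-750 (in minutes from midnight)
Meeting B: 765-855
Overlap start = max(690, 765) = 765
Overlap end = min(750, 855) = 750
Overlap = max(0, 750 - 765) = 0 min

0 minutes


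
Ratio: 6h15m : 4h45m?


Duration 1: 375 minutes
Duration 2: 285 minutes
Ratio = 375:285
GCD = 15
Simplified = 25:19
As a decimal: 25/19 ≈ 1.32

25:19 (1.32)


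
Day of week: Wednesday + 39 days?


Sunday

Start: Wednesday (index 2)
(2 + 39) mod 7
= 41 mod 7
= 6
Index 6 → Sunday


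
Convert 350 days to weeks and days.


Weeks: 350 ÷ 7 = 50 remainder 0

50 weeks 0 days


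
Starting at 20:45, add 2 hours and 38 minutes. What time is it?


23:23

Start: 1245 minutes from midnight
Add: 158 minutes
Total: 1403 minutes
Hours: 1403 ÷ 60 = 23 remainder 23


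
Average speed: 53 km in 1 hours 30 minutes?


35.3 km/h

Distance: 53 km
Time: 1h 30m = 90 min = 90/60 = 3/2 hours
Speed = 53 ÷ (3/2) = 53 × 2 / 3 = 106/3 ≈ 35.3 km/h


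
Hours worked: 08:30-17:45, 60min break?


8h 15m (495 minutes)

Total time = (17×60+45) - (8×60+30)
= 1065 - 510 = 555 min
Minus break: 555 - 60 = 495 min
= 8h 15m


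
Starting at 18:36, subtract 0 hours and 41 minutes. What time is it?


Start: 1116 minutes from midnight
Subtract: 41 minutes
Remaining: 1116 - 41 = 1075
Hours: 17, Minutes: 55

17:55


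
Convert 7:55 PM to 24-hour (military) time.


Input: 7:55 PM
PM: 7 + 12 = 19

19:55


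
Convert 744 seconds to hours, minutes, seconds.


0h 12m 24s

Hours: 744 ÷ 3600 = 0 remainder 744
Minutes: 744 ÷ 60 = 12 remainder 24
Seconds: 24


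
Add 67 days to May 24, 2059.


Start: May 24, 2059
Add 67 days
May 24 → June 1: 31 - 24 + 1 = 8 days (67 - 8 = 59 left)
June 1 → July 1: 30 - 1 + 1 = 30 days (59 - 30 = 29 left)
July 1 + 29 = July 30, 2059

July 30, 2059


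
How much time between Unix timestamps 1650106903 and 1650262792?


155889 seconds (43.3 hours / 1.80 days)

Difference = 1650262792 - 1650106903 = 155889 seconds
In hours: 155889 / 3600 ≈ 43.3
In days: 155889 / 86400 ≈ 1.80


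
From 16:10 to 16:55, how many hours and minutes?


0h 45m

End time in minutes: 16×60 + 55 = 1015
Start time in minutes: 16×60 + 10 = 970
Difference = 1015 - 970 = 45 minutes
= 0 hours 45 minutes


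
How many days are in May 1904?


Month: May (month 5)
May has 31 days

31 days


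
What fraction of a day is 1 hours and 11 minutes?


Total minutes: 1×60 + 11 = 71
Day = 24×60 = 1440 minutes
Fraction = 71/1440 ≈ 0.0493
As a percentage: 71/1440 × 100 ≈ 4.93%

0.0493 (4.93%)


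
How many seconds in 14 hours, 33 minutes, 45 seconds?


Hours: 14 × 3600 = 50400
Minutes: 33 × 60 = 1980
Seconds: 45
Total = 50400 + 1980 + 45 = 52425

52425 seconds


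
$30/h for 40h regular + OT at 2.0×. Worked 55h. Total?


Regular: 40h × $30 = $1200.00
Overtime: 55 - 40 = 15h
OT pay: 15h × $30 × 2.0 = $900.00
Total = $1200.00 + $900.00 = $2100.00

$2100.00


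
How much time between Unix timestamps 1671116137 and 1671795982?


679845 seconds (188.8 hours / 7.87 days)

Difference = 1671795982 - 1671116137 = 679845 seconds
In hours: 679845 / 3600 ≈ 188.8
In days: 679845 / 86400 ≈ 7.87
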